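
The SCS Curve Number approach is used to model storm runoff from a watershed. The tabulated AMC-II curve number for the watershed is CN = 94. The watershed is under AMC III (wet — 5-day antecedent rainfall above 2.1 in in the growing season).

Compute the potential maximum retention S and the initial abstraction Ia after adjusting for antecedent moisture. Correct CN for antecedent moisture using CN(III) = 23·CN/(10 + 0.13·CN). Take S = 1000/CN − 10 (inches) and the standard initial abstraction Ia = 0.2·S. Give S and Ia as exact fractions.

CN(III) from CN(II)=94: (23·94)/(10 + 0.13·94) = 108100/1111 ≈ 97.300
Retention S: 1000/CN − 10 with CN=97.300 → S = 300/1081 ≈ 0.278 in
Ia = 0.2·(300/1081) = 60/1081 in ≈ 0.056 in

S = 300/1081 in ≈ 0.278 in; Ia = 60/1081 in ≈ 0.056 in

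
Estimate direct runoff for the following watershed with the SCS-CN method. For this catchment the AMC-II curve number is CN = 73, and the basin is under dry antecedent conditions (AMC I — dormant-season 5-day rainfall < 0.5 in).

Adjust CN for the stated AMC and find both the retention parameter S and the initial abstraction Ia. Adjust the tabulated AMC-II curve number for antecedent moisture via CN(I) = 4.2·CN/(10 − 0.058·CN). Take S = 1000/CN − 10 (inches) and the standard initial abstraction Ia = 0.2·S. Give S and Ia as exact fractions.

Dry (AMC I): CN(I) = 4.2·73/(10 − 0.058·73) = (1533/5)/(2883/500) = 51100/961 ≈ 53.174
S = 1000/(51100/961) − 10 = 4500/511 in ≈ 8.806 in
Ia = 0.2·(4500/511) = 900/511 in ≈ 1.761 in

S = 4500/511 in ≈ 8.806 in; Ia = 900/511 in ≈ 1.761 in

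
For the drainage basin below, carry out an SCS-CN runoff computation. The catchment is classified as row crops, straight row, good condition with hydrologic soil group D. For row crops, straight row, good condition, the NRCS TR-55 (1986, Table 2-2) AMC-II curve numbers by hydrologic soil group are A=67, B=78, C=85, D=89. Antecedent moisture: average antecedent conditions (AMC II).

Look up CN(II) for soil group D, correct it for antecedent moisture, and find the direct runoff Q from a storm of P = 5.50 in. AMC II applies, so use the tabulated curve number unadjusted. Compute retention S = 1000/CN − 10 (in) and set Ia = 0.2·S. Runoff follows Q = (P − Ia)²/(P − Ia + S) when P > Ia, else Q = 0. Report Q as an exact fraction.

Q = 15895/3738 in ≈ 4.252 in

NRCS table: row crops, straight row, good condition, soil group D → CN(II) = 89
AMC II — tabulated CN = 89 applies directly.
Max retention: S = 1000/89 − 10 = 110/89 in (≈ 1.236 in)
Ia = 0.2S: 0.2·1.236 = 0.247 in (exactly 22/89)
Excess rainfall: 5.500 − 0.247 = 5.253 in; P > Ia so Q > 0
Q: (935/178)² ÷ (1155/178) = 15895/3738 in (≈ 4.252 in)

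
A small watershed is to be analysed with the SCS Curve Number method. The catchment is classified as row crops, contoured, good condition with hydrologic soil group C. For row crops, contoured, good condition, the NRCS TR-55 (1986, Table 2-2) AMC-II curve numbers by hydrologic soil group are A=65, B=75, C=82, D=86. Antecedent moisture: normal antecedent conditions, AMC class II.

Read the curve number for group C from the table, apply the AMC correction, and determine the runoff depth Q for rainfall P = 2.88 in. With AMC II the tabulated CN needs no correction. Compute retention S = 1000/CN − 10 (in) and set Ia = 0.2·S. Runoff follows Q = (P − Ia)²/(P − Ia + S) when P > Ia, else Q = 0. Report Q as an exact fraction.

NRCS table: row crops, contoured, good condition, soil group C → CN(II) = 82
CN(II) = 82; AMC II needs no correction.
S = 1000/82 − 10 = 90/41 in ≈ 2.195 in
Initial abstraction Ia = S/5 = (90/41)/5 = 18/41 ≈ 0.439 in
Excess rainfall: 2.880 − 0.439 = 2.441 in; P > Ia so Q > 0
Runoff Q = (P−Ia)²/(P−Ia+S) = (2.441)²/(2.441+2.195) = 57963/45100 ≈ 1.285 in

Q = 57963/45100 in ≈ 1.285 in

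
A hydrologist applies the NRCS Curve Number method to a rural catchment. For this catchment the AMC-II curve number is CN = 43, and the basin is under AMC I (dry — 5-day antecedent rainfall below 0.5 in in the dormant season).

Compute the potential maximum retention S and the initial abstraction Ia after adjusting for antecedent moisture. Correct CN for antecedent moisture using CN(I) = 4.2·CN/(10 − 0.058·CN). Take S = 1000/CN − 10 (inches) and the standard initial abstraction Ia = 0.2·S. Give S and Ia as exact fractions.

CN(I) from CN(II)=43: (4.2·43)/(10 − 0.058·43) = 30100/1251 ≈ 24.061
Max retention: S = 1000/(30100/1251) − 10 = 9500/301 in (≈ 31.561 in)
Ia = 0.2·(9500/301) = 1900/301 in ≈ 6.312 in

S = 9500/301 in ≈ 31.561 in; Ia = 1900/301 in ≈ 6.312 in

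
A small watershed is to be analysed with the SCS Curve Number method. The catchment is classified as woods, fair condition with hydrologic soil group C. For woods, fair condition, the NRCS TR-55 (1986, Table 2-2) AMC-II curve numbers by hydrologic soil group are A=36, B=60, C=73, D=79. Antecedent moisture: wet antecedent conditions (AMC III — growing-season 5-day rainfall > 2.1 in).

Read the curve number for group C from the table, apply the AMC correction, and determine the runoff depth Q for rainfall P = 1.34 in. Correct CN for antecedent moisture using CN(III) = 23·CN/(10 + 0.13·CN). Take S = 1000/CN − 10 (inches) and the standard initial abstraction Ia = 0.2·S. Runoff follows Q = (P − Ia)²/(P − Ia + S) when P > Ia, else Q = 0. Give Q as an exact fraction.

NRCS table: woods, fair condition, soil group C → CN(II) = 73
Wet (AMC III): CN(III) = 23·73/(10 + 0.13·73) = 1679/(1949/100) = 167900/1949 ≈ 86.147
Retention S: 1000/CN − 10 with CN=86.147 → S = 2700/1679 ≈ 1.608 in
Initial abstraction Ia = S/5 = (2700/1679)/5 = 540/1679 ≈ 0.322 in
Since P=1.340 > Ia=0.322: effective rainfall P−Ia = 85493/83950 in
Q = (85493/83950)²/((85493/83950) + 2700/1679) = (7309053049/7047602500)/(220493/83950) = 7309053049/18510387350 in ≈ 0.395 in

Q = 7309053049/18510387350 in ≈ 0.395 in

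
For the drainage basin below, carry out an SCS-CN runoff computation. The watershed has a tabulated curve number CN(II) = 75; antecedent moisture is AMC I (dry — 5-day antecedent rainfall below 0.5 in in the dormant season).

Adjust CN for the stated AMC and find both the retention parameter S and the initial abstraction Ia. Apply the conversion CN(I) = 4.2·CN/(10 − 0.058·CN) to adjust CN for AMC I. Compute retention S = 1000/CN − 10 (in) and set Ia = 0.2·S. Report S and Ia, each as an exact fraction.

CN(I) from CN(II)=75: (4.2·75)/(10 − 0.058·75) = 6300/113 ≈ 55.752
S = 1000/(6300/113) − 10 = 500/63 in ≈ 7.937 in
Ia = 0.2·(500/63) = 100/63 in ≈ 1.587 in

S = 500/63 in ≈ 7.937 in; Ia = 100/63 in ≈ 1.587 in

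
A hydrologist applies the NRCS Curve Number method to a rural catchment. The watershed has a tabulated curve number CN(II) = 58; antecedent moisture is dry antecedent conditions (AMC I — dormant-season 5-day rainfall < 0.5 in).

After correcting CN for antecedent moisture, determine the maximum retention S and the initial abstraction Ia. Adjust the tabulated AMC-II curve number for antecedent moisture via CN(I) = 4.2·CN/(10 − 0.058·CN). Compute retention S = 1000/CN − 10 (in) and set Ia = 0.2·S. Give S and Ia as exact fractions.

S = 500/29 in ≈ 17.241 in; Ia = 100/29 in ≈ 3.448 in

Adjust CN=58 to AMC I: 4.2·58/(10 − 0.058·58) → (1218/5) ÷ (1659/250) = 2900/79 ≈ 36.709
Retention S: 1000/CN − 10 with CN=36.709 → S = 500/29 ≈ 17.241 in
Ia = 0.2·(500/29) = 100/29 in ≈ 3.448 in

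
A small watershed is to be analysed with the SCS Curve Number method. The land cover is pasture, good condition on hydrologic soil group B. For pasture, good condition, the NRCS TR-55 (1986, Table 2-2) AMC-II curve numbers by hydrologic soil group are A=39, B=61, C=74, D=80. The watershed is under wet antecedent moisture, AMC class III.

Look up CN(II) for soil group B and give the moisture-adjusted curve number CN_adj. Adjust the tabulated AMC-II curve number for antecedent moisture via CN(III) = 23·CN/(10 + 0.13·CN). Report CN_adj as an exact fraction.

NRCS table: pasture, good condition, soil group B → CN(II) = 61
Adjust CN=61 to AMC III: 23·61/(10 + 0.13·61) → 1403 ÷ (1793/100) = 140300/1793 ≈ 78.249

CN_adj = 140300/1793 ≈ 78.249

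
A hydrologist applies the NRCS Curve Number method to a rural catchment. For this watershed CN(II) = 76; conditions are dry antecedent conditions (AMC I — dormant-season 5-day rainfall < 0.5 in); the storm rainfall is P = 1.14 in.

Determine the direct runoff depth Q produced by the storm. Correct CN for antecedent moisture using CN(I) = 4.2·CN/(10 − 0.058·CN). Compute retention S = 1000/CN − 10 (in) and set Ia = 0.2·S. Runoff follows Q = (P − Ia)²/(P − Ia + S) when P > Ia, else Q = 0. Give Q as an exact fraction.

Q = 0 in ≈ 0.000 in

Adjust CN=76 to AMC I: 4.2·76/(10 − 0.058·76) → (1596/5) ÷ (699/125) = 13300/233 ≈ 57.082
Retention S: 1000/CN − 10 with CN=57.082 → S = 1000/133 ≈ 7.519 in
Ia = 0.2·(1000/133) = 200/133 in ≈ 1.504 in
P = 1.140 ≤ Ia = 1.504 in: entire storm abstracted, Q = 0.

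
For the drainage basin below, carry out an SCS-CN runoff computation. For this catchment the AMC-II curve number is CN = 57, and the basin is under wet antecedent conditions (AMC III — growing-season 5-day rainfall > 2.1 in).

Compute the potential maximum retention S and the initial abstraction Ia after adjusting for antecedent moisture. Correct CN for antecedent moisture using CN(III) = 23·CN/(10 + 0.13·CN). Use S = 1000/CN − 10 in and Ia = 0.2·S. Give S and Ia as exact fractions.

CN(III) from CN(II)=57: (23·57)/(10 + 0.13·57) = 131100/1741 ≈ 75.302
S = 1000/(131100/1741) − 10 = 4300/1311 in ≈ 3.280 in
Ia = 0.2S: 0.2·3.280 = 0.656 in (exactly 860/1311)

S = 4300/1311 in ≈ 3.280 in; Ia = 860/1311 in ≈ 0.656 in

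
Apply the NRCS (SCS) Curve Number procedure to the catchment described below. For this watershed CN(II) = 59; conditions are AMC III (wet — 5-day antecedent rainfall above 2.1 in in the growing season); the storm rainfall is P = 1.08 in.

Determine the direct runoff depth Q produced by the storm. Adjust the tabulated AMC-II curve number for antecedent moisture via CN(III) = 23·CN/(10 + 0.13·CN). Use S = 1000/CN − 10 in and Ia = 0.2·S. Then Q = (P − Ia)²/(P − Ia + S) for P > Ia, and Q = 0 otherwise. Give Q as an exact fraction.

Wet (AMC III): CN(III) = 23·59/(10 + 0.13·59) = 1357/(1767/100) = 135700/1767 ≈ 76.797
Max retention: S = 1000/(135700/1767) − 10 = 4100/1357 in (≈ 3.021 in)
Ia = 0.2S: 0.2·3.021 = 0.604 in (exactly 820/1357)
Since P=1.080 > Ia=0.604: effective rainfall P−Ia = 16139/33925 in
Q = (16139/33925)²/((16139/33925) + 4100/1357) = (260467321/1150905625)/(118639/33925) = 260467321/4024828075 in ≈ 0.065 in

Q = 260467321/4024828075 in ≈ 0.065 in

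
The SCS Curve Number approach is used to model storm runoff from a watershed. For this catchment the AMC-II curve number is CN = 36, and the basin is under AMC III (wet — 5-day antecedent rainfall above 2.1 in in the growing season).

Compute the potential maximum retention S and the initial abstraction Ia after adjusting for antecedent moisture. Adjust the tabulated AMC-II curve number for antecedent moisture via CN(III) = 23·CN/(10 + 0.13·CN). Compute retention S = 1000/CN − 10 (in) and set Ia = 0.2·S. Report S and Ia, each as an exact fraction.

Wet (AMC III): CN(III) = 23·36/(10 + 0.13·36) = 828/(367/25) = 20700/367 ≈ 56.403
S = 1000/(20700/367) − 10 = 1600/207 in ≈ 7.729 in
Ia = 0.2S: 0.2·7.729 = 1.546 in (exactly 320/207)

S = 1600/207 in ≈ 7.729 in; Ia = 320/207 in ≈ 1.546 in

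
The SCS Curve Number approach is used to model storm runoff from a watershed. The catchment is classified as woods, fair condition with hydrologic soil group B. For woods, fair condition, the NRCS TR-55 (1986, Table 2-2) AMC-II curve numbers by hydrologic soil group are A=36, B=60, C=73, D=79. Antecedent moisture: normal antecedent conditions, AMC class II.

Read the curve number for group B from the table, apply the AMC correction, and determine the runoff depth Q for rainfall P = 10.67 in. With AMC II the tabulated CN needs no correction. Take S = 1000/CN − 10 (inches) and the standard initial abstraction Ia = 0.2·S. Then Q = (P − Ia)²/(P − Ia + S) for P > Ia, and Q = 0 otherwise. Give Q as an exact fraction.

NRCS table: woods, fair condition, soil group B → CN(II) = 60
Average conditions: CN = 60 (no AMC adjustment).
S = 1000/60 − 10 = 20/3 in ≈ 6.667 in
Ia = 0.2S: 0.2·6.667 = 1.333 in (exactly 4/3)
Excess rainfall: 10.670 − 1.333 = 9.337 in; P > Ia so Q > 0
Runoff Q = (P−Ia)²/(P−Ia+S) = (9.337)²/(9.337+6.667) = 7845601/1440300 ≈ 5.447 in

Q = 7845601/1440300 in ≈ 5.447 in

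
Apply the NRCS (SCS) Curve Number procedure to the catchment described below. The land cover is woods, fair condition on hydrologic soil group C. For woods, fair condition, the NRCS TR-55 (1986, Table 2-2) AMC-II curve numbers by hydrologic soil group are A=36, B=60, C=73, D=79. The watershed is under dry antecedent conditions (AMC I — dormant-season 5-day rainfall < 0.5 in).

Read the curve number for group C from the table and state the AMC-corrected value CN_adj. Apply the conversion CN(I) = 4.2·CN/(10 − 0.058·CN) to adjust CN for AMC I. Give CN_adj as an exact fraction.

CN_adj = 51100/961 ≈ 53.174

NRCS table: woods, fair condition, soil group C → CN(II) = 73
Adjust CN=73 to AMC I: 4.2·73/(10 − 0.058·73) → (1533/5) ÷ (2883/500) = 51100/961 ≈ 53.174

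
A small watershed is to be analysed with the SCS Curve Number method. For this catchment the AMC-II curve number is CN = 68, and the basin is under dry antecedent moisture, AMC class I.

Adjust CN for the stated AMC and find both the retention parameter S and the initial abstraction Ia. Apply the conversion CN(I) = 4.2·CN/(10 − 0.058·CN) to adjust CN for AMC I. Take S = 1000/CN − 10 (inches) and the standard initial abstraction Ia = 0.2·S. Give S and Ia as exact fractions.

S = 4000/357 in ≈ 11.204 in; Ia = 800/357 in ≈ 2.241 in

Dry (AMC I): CN(I) = 4.2·68/(10 − 0.058·68) = (1428/5)/(757/125) = 35700/757 ≈ 47.160
S = 1000/(35700/757) − 10 = 4000/357 in ≈ 11.204 in
Ia = 0.2·(4000/357) = 800/357 in ≈ 2.241 in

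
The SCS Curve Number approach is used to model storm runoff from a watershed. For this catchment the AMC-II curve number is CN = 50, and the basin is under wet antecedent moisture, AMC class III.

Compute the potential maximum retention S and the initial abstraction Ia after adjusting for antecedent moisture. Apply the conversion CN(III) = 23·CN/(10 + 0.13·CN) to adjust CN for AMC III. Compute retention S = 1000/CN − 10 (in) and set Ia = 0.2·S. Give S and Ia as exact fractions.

S = 100/23 in ≈ 4.348 in; Ia = 20/23 in ≈ 0.870 in

Wet (AMC III): CN(III) = 23·50/(10 + 0.13·50) = 1150/(33/2) = 2300/33 ≈ 69.697
Max retention: S = 1000/(2300/33) − 10 = 100/23 in (≈ 4.348 in)
Initial abstraction Ia = S/5 = (100/23)/5 = 20/23 ≈ 0.870 in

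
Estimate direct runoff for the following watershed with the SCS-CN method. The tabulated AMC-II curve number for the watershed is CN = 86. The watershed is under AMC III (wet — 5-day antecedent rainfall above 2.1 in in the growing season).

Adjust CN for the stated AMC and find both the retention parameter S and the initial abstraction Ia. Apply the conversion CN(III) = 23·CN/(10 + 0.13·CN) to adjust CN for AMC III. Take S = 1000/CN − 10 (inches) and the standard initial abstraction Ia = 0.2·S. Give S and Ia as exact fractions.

S = 700/989 in ≈ 0.708 in; Ia = 140/989 in ≈ 0.142 in

Adjust CN=86 to AMC III: 23·86/(10 + 0.13·86) → 1978 ÷ (1059/50) = 98900/1059 ≈ 93.390
S = 1000/(98900/1059) − 10 = 700/989 in ≈ 0.708 in
Initial abstraction Ia = S/5 = (700/989)/5 = 140/989 ≈ 0.142 in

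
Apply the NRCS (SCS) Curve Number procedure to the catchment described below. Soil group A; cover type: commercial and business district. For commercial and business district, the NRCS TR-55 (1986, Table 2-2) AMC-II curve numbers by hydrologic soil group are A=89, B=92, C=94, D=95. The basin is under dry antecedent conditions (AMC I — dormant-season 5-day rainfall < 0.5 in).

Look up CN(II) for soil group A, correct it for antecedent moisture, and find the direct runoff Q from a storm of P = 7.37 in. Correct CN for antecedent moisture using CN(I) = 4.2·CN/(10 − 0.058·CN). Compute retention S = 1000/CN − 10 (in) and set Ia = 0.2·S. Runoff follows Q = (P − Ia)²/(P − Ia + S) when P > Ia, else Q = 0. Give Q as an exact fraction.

NRCS table: commercial and business district, soil group A → CN(II) = 89
Dry (AMC I): CN(I) = 4.2·89/(10 − 0.058·89) = (1869/5)/(2419/500) = 186900/2419 ≈ 77.263
S = 1000/(186900/2419) − 10 = 5500/1869 in ≈ 2.943 in
Initial abstraction Ia = S/5 = (5500/1869)/5 = 1100/1869 ≈ 0.589 in
Since P=7.370 > Ia=0.589: effective rainfall P−Ia = 1267453/186900 in
Q = (1267453/186900)²/((1267453/186900) + 5500/1869) = (1606437107209/34931610000)/(1817453/186900) = 146039737019/30880178700 in ≈ 4.729 in

Q = 146039737019/30880178700 in ≈ 4.729 in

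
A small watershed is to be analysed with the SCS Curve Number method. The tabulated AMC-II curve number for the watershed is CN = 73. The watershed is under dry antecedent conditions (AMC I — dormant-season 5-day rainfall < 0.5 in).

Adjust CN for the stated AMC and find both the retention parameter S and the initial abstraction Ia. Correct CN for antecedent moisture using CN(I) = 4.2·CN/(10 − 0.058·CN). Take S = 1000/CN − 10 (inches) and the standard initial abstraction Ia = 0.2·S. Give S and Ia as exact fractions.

S = 4500/511 in ≈ 8.806 in; Ia = 900/511 in ≈ 1.761 in

CN(I) from CN(II)=73: (4.2·73)/(10 − 0.058·73) = 51100/961 ≈ 53.174
S = 1000/(51100/961) − 10 = 4500/511 in ≈ 8.806 in
Ia = 0.2·(4500/511) = 900/511 in ≈ 1.761 in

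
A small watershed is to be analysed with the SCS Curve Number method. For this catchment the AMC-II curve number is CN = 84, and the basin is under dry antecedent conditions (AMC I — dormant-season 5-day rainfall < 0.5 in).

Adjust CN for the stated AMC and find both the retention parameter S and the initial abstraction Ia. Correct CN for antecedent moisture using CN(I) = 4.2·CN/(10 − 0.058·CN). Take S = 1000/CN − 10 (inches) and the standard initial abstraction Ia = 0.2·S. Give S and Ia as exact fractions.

Adjust CN=84 to AMC I: 4.2·84/(10 − 0.058·84) → (1764/5) ÷ (641/125) = 44100/641 ≈ 68.799
Retention S: 1000/CN − 10 with CN=68.799 → S = 2000/441 ≈ 4.535 in
Ia = 0.2S: 0.2·4.535 = 0.907 in (exactly 400/441)

S = 2000/441 in ≈ 4.535 in; Ia = 400/441 in ≈ 0.907 in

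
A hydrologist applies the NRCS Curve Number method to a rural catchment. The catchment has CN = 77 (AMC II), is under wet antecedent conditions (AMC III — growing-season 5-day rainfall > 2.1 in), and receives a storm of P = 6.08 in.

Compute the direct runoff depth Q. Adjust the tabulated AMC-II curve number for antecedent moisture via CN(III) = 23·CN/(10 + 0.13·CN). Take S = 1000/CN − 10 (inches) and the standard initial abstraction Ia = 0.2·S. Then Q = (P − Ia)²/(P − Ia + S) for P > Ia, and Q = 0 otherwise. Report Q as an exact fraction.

Q = 15691202/3297525 in ≈ 4.758 in

Adjust CN=77 to AMC III: 23·77/(10 + 0.13·77) → 1771 ÷ (2001/100) = 7700/87 ≈ 88.506
Retention S: 1000/CN − 10 with CN=88.506 → S = 100/77 ≈ 1.299 in
Ia = 0.2S: 0.2·1.299 = 0.260 in (exactly 20/77)
P − Ia = 6.080 − 0.260 = 11204/1925 ≈ 5.820 in (> 0, runoff occurs)
Runoff Q = (P−Ia)²/(P−Ia+S) = (5.820)²/(5.820+1.299) = 15691202/3297525 ≈ 4.758 in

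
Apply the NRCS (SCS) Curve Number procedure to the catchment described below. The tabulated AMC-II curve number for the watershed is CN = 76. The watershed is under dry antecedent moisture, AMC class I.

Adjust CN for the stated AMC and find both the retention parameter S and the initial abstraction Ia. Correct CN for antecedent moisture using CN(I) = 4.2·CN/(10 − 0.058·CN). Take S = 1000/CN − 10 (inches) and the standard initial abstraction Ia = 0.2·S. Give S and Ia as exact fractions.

S = 1000/133 in ≈ 7.519 in; Ia = 200/133 in ≈ 1.504 in

Dry (AMC I): CN(I) = 4.2·76/(10 − 0.058·76) = (1596/5)/(699/125) = 13300/233 ≈ 57.082
Retention S: 1000/CN − 10 with CN=57.082 → S = 1000/133 ≈ 7.519 in
Initial abstraction Ia = S/5 = (1000/133)/5 = 200/133 ≈ 1.504 in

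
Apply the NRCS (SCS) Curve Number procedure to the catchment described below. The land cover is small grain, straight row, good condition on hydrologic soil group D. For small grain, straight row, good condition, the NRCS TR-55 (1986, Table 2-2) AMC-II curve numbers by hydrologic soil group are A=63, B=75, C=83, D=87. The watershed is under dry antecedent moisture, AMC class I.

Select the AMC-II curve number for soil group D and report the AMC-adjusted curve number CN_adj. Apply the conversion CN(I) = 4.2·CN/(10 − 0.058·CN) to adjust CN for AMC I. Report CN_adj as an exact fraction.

CN_adj = 182700/2477 ≈ 73.759

NRCS table: small grain, straight row, good condition, soil group D → CN(II) = 87
CN(I) from CN(II)=87: (4.2·87)/(10 − 0.058·87) = 182700/2477 ≈ 73.759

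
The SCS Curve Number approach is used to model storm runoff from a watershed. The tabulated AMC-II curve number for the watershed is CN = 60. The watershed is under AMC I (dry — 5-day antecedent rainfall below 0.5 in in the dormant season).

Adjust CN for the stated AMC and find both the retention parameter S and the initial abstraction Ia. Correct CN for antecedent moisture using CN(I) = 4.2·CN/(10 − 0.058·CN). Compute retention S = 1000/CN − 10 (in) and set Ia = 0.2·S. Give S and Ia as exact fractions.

S = 1000/63 in ≈ 15.873 in; Ia = 200/63 in ≈ 3.175 in

Dry (AMC I): CN(I) = 4.2·60/(10 − 0.058·60) = 252/(163/25) = 6300/163 ≈ 38.650
Retention S: 1000/CN − 10 with CN=38.650 → S = 1000/63 ≈ 15.873 in
Initial abstraction Ia = S/5 = (1000/63)/5 = 200/63 ≈ 3.175 in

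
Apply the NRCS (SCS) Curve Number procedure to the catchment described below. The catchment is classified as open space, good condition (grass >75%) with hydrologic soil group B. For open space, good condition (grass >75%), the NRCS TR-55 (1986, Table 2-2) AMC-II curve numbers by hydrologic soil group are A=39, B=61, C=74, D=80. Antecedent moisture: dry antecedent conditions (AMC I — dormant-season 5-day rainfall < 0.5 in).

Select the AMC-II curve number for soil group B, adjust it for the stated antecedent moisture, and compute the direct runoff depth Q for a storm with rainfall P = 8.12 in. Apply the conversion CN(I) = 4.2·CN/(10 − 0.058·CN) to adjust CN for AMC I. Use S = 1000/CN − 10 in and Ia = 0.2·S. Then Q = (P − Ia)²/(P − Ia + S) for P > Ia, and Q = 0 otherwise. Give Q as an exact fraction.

NRCS table: open space, good condition (grass >75%), soil group B → CN(II) = 61
Adjust CN=61 to AMC I: 4.2·61/(10 − 0.058·61) → (1281/5) ÷ (3231/500) = 42700/1077 ≈ 39.647
Max retention: S = 1000/(42700/1077) − 10 = 6500/427 in (≈ 15.222 in)
Initial abstraction Ia = S/5 = (6500/427)/5 = 1300/427 ≈ 3.044 in
Since P=8.120 > Ia=3.044: effective rainfall P−Ia = 54181/10675 in
Q = (54181/10675)²/((54181/10675) + 6500/427) = (2935580761/113955625)/(216681/10675) = 2935580761/2313069675 in ≈ 1.269 in

Q = 2935580761/2313069675 in ≈ 1.269 in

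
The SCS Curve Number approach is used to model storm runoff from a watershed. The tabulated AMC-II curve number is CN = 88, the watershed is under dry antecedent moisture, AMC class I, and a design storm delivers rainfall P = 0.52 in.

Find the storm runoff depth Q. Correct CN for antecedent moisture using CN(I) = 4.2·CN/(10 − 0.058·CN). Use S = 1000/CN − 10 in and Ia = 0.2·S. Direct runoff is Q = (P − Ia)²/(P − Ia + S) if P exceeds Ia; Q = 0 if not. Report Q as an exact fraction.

Q = 0 in ≈ 0.000 in

Dry (AMC I): CN(I) = 4.2·88/(10 − 0.058·88) = (1848/5)/(612/125) = 3850/51 ≈ 75.490
Max retention: S = 1000/(3850/51) − 10 = 250/77 in (≈ 3.247 in)
Initial abstraction Ia = S/5 = (250/77)/5 = 50/77 ≈ 0.649 in
P = 0.520 ≤ Ia = 0.649 in: entire storm abstracted, Q = 0.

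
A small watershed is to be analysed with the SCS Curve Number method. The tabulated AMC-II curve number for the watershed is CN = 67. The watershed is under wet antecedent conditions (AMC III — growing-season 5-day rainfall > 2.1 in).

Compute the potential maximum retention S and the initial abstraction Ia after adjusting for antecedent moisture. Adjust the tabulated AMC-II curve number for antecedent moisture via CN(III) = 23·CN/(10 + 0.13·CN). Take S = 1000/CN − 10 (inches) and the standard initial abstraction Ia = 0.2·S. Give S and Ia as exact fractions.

Wet (AMC III): CN(III) = 23·67/(10 + 0.13·67) = 1541/(1871/100) = 154100/1871 ≈ 82.362
Max retention: S = 1000/(154100/1871) − 10 = 3300/1541 in (≈ 2.141 in)
Ia = 0.2S: 0.2·2.141 = 0.428 in (exactly 660/1541)

S = 3300/1541 in ≈ 2.141 in; Ia = 660/1541 in ≈ 0.428 in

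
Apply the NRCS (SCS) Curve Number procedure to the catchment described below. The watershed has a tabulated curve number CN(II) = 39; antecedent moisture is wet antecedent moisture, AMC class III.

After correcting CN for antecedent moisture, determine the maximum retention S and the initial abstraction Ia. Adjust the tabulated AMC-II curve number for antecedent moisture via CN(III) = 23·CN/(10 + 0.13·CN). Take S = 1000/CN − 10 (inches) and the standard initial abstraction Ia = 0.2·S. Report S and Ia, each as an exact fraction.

Adjust CN=39 to AMC III: 23·39/(10 + 0.13·39) → 897 ÷ (1507/100) = 89700/1507 ≈ 59.522
Max retention: S = 1000/(89700/1507) − 10 = 6100/897 in (≈ 6.800 in)
Ia = 0.2·(6100/897) = 1220/897 in ≈ 1.360 in

S = 6100/897 in ≈ 6.800 in; Ia = 1220/897 in ≈ 1.360 in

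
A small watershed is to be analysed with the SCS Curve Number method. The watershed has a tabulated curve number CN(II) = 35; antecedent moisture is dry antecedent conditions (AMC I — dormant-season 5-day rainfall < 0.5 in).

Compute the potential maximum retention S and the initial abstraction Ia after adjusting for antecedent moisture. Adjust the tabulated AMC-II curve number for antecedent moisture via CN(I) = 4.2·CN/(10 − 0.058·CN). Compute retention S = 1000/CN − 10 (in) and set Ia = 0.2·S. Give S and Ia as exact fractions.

Adjust CN=35 to AMC I: 4.2·35/(10 − 0.058·35) → 147 ÷ (797/100) = 14700/797 ≈ 18.444
S = 1000/(14700/797) − 10 = 6500/147 in ≈ 44.218 in
Initial abstraction Ia = S/5 = (6500/147)/5 = 1300/147 ≈ 8.844 in

S = 6500/147 in ≈ 44.218 in; Ia = 1300/147 in ≈ 8.844 in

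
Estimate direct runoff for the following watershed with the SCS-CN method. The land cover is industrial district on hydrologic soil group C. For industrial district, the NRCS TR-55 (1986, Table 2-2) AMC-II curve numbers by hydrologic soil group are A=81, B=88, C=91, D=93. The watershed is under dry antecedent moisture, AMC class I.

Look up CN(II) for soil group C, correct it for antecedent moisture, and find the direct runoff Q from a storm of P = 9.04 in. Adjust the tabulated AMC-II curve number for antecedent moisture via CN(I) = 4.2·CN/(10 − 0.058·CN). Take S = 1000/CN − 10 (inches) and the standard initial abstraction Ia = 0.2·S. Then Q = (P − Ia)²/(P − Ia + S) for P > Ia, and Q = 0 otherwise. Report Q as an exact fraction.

NRCS table: industrial district, soil group C → CN(II) = 91
Dry (AMC I): CN(I) = 4.2·91/(10 − 0.058·91) = (1911/5)/(2361/500) = 63700/787 ≈ 80.940
S = 1000/(63700/787) − 10 = 1500/637 in ≈ 2.355 in
Ia = 0.2·(1500/637) = 300/637 in ≈ 0.471 in
Excess rainfall: 9.040 − 0.471 = 8.569 in; P > Ia so Q > 0
Q = (136462/15925)²/((136462/15925) + 1500/637) = (18621877444/253605625)/(173962/15925) = 9310938722/1385172425 in ≈ 6.722 in

Q = 9310938722/1385172425 in ≈ 6.722 in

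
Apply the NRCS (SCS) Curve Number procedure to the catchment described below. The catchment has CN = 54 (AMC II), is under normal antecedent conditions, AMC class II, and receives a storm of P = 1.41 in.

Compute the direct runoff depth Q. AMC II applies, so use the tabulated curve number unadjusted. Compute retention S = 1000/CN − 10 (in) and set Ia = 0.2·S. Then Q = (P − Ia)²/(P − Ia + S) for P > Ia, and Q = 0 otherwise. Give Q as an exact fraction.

Average conditions: CN = 54 (no AMC adjustment).
S = 1000/54 − 10 = 230/27 in ≈ 8.519 in
Ia = 0.2·(230/27) = 46/27 in ≈ 1.704 in
P = 1.410 ≤ Ia = 1.704 in: entire storm abstracted, Q = 0.

Q = 0 in ≈ 0.000 in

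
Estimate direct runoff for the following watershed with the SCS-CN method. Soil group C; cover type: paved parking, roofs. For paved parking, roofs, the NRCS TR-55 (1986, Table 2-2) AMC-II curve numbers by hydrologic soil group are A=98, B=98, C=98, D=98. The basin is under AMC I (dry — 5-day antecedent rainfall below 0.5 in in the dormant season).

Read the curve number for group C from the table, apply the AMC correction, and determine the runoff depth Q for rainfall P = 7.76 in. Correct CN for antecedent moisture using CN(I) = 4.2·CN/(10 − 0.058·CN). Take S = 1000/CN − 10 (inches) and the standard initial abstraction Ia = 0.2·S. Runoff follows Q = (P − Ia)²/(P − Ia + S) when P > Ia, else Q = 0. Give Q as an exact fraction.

Q = 19429329938/2696314425 in ≈ 7.206 in

NRCS table: paved parking, roofs, soil group C → CN(II) = 98
Adjust CN=98 to AMC I: 4.2·98/(10 − 0.058·98) → (2058/5) ÷ (1079/250) = 102900/1079 ≈ 95.366
Retention S: 1000/CN − 10 with CN=95.366 → S = 500/1029 ≈ 0.486 in
Ia = 0.2S: 0.2·0.486 = 0.097 in (exactly 100/1029)
Excess rainfall: 7.760 − 0.097 = 7.663 in; P > Ia so Q > 0
Q = (197126/25725)²/((197126/25725) + 500/1029) = (38858659876/661775625)/(209626/25725) = 19429329938/2696314425 in ≈ 7.206 in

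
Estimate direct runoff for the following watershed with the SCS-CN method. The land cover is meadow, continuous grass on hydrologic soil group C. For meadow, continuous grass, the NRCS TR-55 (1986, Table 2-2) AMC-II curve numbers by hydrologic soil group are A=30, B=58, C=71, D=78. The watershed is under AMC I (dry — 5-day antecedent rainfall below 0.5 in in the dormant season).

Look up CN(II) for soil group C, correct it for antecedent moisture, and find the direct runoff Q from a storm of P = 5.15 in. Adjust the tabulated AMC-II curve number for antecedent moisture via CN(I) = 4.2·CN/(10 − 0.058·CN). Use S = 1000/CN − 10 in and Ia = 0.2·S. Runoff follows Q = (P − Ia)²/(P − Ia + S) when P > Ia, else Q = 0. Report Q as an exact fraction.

Q = 9134198329/11497786860 in ≈ 0.794 in

NRCS table: meadow, continuous grass, soil group C → CN(II) = 71
CN(I) from CN(II)=71: (4.2·71)/(10 − 0.058·71) = 149100/2941 ≈ 50.697
Max retention: S = 1000/(149100/2941) − 10 = 14500/1491 in (≈ 9.725 in)
Initial abstraction Ia = S/5 = (14500/1491)/5 = 2900/1491 ≈ 1.945 in
Since P=5.150 > Ia=1.945: effective rainfall P−Ia = 95573/29820 in
Q: (95573/29820)² ÷ (385573/29820) = 9134198329/11497786860 in (≈ 0.794 in)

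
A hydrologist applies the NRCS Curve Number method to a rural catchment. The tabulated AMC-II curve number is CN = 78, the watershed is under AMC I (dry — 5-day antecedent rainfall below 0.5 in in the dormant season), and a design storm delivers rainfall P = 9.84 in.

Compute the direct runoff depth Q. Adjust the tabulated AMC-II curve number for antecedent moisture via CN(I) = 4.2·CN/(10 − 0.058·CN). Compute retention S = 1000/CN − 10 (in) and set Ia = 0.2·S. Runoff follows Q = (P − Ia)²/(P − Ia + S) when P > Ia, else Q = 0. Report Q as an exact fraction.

Dry (AMC I): CN(I) = 4.2·78/(10 − 0.058·78) = (1638/5)/(1369/250) = 81900/1369 ≈ 59.825
Retention S: 1000/CN − 10 with CN=59.825 → S = 5500/819 ≈ 6.716 in
Ia = 0.2S: 0.2·6.716 = 1.343 in (exactly 1100/819)
Excess rainfall: 9.840 − 1.343 = 8.497 in; P > Ia so Q > 0
Runoff Q = (P−Ia)²/(P−Ia+S) = (8.497)²/(8.497+6.716) = 15133476338/3188715075 ≈ 4.746 in

Q = 15133476338/3188715075 in ≈ 4.746 in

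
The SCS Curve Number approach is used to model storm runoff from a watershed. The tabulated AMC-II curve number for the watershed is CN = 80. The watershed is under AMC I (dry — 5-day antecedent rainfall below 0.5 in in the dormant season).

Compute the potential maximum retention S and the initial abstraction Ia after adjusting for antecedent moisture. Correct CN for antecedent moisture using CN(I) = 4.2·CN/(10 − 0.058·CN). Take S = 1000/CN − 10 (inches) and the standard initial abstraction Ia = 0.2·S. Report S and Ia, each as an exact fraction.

Dry (AMC I): CN(I) = 4.2·80/(10 − 0.058·80) = 336/(134/25) = 4200/67 ≈ 62.687
S = 1000/(4200/67) − 10 = 125/21 in ≈ 5.952 in
Ia = 0.2S: 0.2·5.952 = 1.190 in (exactly 25/21)

S = 125/21 in ≈ 5.952 in; Ia = 25/21 in ≈ 1.190 in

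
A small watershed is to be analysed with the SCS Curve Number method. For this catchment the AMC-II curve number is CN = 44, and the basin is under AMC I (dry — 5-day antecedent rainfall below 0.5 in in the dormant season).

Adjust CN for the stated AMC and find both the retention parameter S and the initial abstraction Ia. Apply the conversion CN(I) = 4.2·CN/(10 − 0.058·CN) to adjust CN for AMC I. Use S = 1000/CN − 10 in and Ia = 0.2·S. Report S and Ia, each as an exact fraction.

CN(I) from CN(II)=44: (4.2·44)/(10 − 0.058·44) = 3300/133 ≈ 24.812
Max retention: S = 1000/(3300/133) − 10 = 1000/33 in (≈ 30.303 in)
Ia = 0.2S: 0.2·30.303 = 6.061 in (exactly 200/33)

S = 1000/33 in ≈ 30.303 in; Ia = 200/33 in ≈ 6.061 in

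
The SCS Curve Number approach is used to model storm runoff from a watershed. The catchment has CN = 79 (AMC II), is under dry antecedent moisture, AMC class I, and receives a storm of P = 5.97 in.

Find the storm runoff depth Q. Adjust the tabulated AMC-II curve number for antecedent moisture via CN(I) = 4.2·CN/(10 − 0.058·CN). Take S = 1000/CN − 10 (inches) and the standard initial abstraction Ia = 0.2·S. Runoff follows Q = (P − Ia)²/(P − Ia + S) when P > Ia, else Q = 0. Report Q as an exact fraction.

Dry (AMC I): CN(I) = 4.2·79/(10 − 0.058·79) = (1659/5)/(2709/500) = 7900/129 ≈ 61.240
S = 1000/(7900/129) − 10 = 500/79 in ≈ 6.329 in
Ia = 0.2S: 0.2·6.329 = 1.266 in (exactly 100/79)
P − Ia = 5.970 − 1.266 = 37163/7900 ≈ 4.704 in (> 0, runoff occurs)
Q = (37163/7900)²/((37163/7900) + 500/79) = (1381088569/62410000)/(87163/7900) = 1381088569/688587700 in ≈ 2.006 in

Q = 1381088569/688587700 in ≈ 2.006 in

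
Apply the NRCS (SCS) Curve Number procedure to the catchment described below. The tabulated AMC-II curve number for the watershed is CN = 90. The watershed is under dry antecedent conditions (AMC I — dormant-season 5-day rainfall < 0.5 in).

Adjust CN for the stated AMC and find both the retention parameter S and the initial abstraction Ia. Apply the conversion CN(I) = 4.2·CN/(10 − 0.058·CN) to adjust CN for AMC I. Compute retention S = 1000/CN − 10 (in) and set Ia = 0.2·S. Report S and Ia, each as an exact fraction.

S = 500/189 in ≈ 2.646 in; Ia = 100/189 in ≈ 0.529 in

CN(I) from CN(II)=90: (4.2·90)/(10 − 0.058·90) = 18900/239 ≈ 79.079
Retention S: 1000/CN − 10 with CN=79.079 → S = 500/189 ≈ 2.646 in
Initial abstraction Ia = S/5 = (500/189)/5 = 100/189 ≈ 0.529 in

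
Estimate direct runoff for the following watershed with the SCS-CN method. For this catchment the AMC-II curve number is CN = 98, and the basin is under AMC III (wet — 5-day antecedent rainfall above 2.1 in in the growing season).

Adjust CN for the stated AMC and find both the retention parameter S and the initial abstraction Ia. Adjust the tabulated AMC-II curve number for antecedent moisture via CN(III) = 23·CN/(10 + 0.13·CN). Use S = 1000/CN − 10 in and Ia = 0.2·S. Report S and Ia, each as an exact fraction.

S = 100/1127 in ≈ 0.089 in; Ia = 20/1127 in ≈ 0.018 in

Adjust CN=98 to AMC III: 23·98/(10 + 0.13·98) → 2254 ÷ (1137/50) = 112700/1137 ≈ 99.120
S = 1000/(112700/1137) − 10 = 100/1127 in ≈ 0.089 in
Ia = 0.2S: 0.2·0.089 = 0.018 in (exactly 20/1127)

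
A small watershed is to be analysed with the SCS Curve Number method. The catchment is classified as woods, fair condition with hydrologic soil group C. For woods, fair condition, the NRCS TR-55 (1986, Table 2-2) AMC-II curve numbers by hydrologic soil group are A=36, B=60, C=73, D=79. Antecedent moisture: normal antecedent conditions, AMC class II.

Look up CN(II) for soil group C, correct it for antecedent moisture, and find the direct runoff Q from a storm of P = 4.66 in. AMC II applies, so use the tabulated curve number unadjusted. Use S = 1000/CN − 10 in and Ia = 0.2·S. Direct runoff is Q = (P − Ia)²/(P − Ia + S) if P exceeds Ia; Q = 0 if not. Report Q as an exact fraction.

NRCS table: woods, fair condition, soil group C → CN(II) = 73
Average conditions: CN = 73 (no AMC adjustment).
S = 1000/73 − 10 = 270/73 in ≈ 3.699 in
Initial abstraction Ia = S/5 = (270/73)/5 = 54/73 ≈ 0.740 in
P − Ia = 4.660 − 0.740 = 14309/3650 ≈ 3.920 in (> 0, runoff occurs)
Q = (14309/3650)²/((14309/3650) + 270/73) = (204747481/13322500)/(27809/3650) = 204747481/101502850 in ≈ 2.017 in

Q = 204747481/101502850 in ≈ 2.017 in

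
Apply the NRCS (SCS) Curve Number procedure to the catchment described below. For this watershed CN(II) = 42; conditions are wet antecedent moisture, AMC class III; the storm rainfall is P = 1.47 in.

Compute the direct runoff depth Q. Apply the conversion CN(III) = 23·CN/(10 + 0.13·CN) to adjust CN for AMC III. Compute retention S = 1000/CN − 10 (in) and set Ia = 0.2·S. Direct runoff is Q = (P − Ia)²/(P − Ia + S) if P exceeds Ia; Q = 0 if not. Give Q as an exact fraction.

Wet (AMC III): CN(III) = 23·42/(10 + 0.13·42) = 966/(773/50) = 48300/773 ≈ 62.484
Max retention: S = 1000/(48300/773) − 10 = 2900/483 in (≈ 6.004 in)
Initial abstraction Ia = S/5 = (2900/483)/5 = 580/483 ≈ 1.201 in
P − Ia = 1.470 − 1.201 = 13001/48300 ≈ 0.269 in (> 0, runoff occurs)
Runoff Q = (P−Ia)²/(P−Ia+S) = (0.269)²/(0.269+6.004) = 169026001/14634948300 ≈ 0.012 in

Q = 169026001/14634948300 in ≈ 0.012 in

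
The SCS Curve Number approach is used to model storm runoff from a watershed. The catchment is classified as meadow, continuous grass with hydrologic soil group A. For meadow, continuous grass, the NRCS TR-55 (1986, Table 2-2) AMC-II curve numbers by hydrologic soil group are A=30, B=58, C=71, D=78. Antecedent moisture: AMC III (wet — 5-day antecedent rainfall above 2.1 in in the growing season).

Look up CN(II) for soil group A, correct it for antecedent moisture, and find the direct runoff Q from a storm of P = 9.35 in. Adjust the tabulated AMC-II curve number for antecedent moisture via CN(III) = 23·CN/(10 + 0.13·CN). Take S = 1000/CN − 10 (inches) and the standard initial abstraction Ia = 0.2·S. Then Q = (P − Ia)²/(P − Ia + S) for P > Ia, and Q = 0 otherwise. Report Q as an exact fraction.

Q = 102070609/33262140 in ≈ 3.069 in

NRCS table: meadow, continuous grass, soil group A → CN(II) = 30
CN(III) from CN(II)=30: (23·30)/(10 + 0.13·30) = 6900/139 ≈ 49.640
S = 1000/(6900/139) − 10 = 700/69 in ≈ 10.145 in
Ia = 0.2S: 0.2·10.145 = 2.029 in (exactly 140/69)
P − Ia = 9.350 − 2.029 = 10103/1380 ≈ 7.321 in (> 0, runoff occurs)
Q: (10103/1380)² ÷ (24103/1380) = 102070609/33262140 in (≈ 3.069 in)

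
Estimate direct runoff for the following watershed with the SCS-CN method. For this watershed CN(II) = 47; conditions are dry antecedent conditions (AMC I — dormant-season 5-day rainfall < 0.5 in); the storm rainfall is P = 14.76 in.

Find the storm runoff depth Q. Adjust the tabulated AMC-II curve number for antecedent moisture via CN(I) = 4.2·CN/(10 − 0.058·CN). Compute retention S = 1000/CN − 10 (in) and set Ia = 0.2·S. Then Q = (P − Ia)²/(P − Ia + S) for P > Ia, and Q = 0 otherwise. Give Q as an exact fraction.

Q = 53686280209/22064459025 in ≈ 2.433 in

Dry (AMC I): CN(I) = 4.2·47/(10 − 0.058·47) = (987/5)/(3637/500) = 98700/3637 ≈ 27.138
Retention S: 1000/CN − 10 with CN=27.138 → S = 26500/987 ≈ 26.849 in
Ia = 0.2·(26500/987) = 5300/987 in ≈ 5.370 in
Since P=14.760 > Ia=5.370: effective rainfall P−Ia = 231703/24675 in
Q = (231703/24675)²/((231703/24675) + 26500/987) = (53686280209/608855625)/(894203/24675) = 53686280209/22064459025 in ≈ 2.433 in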